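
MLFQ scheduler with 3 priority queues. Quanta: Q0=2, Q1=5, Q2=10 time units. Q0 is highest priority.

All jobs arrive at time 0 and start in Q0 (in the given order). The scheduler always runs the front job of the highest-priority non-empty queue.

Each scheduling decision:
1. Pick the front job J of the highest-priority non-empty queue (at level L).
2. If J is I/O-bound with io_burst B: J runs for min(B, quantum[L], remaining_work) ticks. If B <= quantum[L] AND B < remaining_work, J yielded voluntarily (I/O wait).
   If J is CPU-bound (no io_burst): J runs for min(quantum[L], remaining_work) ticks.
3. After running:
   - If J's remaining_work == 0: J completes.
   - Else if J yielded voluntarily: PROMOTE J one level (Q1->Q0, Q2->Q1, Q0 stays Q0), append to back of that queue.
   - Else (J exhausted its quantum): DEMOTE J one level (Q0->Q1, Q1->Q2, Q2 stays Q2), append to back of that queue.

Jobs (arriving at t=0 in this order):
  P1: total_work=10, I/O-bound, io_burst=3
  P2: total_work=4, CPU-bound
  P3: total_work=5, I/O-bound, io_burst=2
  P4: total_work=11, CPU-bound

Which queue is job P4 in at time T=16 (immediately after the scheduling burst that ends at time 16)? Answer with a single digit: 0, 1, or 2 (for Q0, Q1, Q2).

t=0-2: P1@Q0 runs 2, rem=8, quantum used, demote→Q1. Q0=[P2,P3,P4] Q1=[P1] Q2=[]
t=2-4: P2@Q0 runs 2, rem=2, quantum used, demote→Q1. Q0=[P3,P4] Q1=[P1,P2] Q2=[]
t=4-6: P3@Q0 runs 2, rem=3, I/O yield, promote→Q0. Q0=[P4,P3] Q1=[P1,P2] Q2=[]
t=6-8: P4@Q0 runs 2, rem=9, quantum used, demote→Q1. Q0=[P3] Q1=[P1,P2,P4] Q2=[]
t=8-10: P3@Q0 runs 2, rem=1, I/O yield, promote→Q0. Q0=[P3] Q1=[P1,P2,P4] Q2=[]
t=10-11: P3@Q0 runs 1, rem=0, completes. Q0=[] Q1=[P1,P2,P4] Q2=[]
t=11-14: P1@Q1 runs 3, rem=5, I/O yield, promote→Q0. Q0=[P1] Q1=[P2,P4] Q2=[]
t=14-16: P1@Q0 runs 2, rem=3, quantum used, demote→Q1. Q0=[] Q1=[P2,P4,P1] Q2=[]
t=16-18: P2@Q1 runs 2, rem=0, completes. Q0=[] Q1=[P4,P1] Q2=[]
t=18-23: P4@Q1 runs 5, rem=4, quantum used, demote→Q2. Q0=[] Q1=[P1] Q2=[P4]
t=23-26: P1@Q1 runs 3, rem=0, completes. Q0=[] Q1=[] Q2=[P4]
t=26-30: P4@Q2 runs 4, rem=0, completes. Q0=[] Q1=[] Q2=[]

Answer: 1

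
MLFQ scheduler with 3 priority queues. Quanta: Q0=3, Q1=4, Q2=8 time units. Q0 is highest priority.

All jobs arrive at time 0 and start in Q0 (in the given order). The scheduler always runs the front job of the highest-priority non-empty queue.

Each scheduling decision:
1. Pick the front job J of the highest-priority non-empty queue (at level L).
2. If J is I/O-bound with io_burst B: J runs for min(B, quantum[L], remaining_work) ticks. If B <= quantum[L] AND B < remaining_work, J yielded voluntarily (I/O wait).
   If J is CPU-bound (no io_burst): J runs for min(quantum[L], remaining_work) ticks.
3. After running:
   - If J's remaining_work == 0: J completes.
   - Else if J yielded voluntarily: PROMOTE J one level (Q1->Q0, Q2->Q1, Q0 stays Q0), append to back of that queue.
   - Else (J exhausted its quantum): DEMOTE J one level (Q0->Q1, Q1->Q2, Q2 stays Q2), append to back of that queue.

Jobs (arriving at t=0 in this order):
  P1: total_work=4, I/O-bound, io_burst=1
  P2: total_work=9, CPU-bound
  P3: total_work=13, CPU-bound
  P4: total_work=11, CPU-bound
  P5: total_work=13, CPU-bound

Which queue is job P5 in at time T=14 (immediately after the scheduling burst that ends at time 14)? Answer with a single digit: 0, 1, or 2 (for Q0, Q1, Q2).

t=0-1: P1@Q0 runs 1, rem=3, I/O yield, promote→Q0. Q0=[P2,P3,P4,P5,P1] Q1=[] Q2=[]
t=1-4: P2@Q0 runs 3, rem=6, quantum used, demote→Q1. Q0=[P3,P4,P5,P1] Q1=[P2] Q2=[]
t=4-7: P3@Q0 runs 3, rem=10, quantum used, demote→Q1. Q0=[P4,P5,P1] Q1=[P2,P3] Q2=[]
t=7-10: P4@Q0 runs 3, rem=8, quantum used, demote→Q1. Q0=[P5,P1] Q1=[P2,P3,P4] Q2=[]
t=10-13: P5@Q0 runs 3, rem=10, quantum used, demote→Q1. Q0=[P1] Q1=[P2,P3,P4,P5] Q2=[]
t=13-14: P1@Q0 runs 1, rem=2, I/O yield, promote→Q0. Q0=[P1] Q1=[P2,P3,P4,P5] Q2=[]
t=14-15: P1@Q0 runs 1, rem=1, I/O yield, promote→Q0. Q0=[P1] Q1=[P2,P3,P4,P5] Q2=[]
t=15-16: P1@Q0 runs 1, rem=0, completes. Q0=[] Q1=[P2,P3,P4,P5] Q2=[]
t=16-20: P2@Q1 runs 4, rem=2, quantum used, demote→Q2. Q0=[] Q1=[P3,P4,P5] Q2=[P2]
t=20-24: P3@Q1 runs 4, rem=6, quantum used, demote→Q2. Q0=[] Q1=[P4,P5] Q2=[P2,P3]
t=24-28: P4@Q1 runs 4, rem=4, quantum used, demote→Q2. Q0=[] Q1=[P5] Q2=[P2,P3,P4]
t=28-32: P5@Q1 runs 4, rem=6, quantum used, demote→Q2. Q0=[] Q1=[] Q2=[P2,P3,P4,P5]
t=32-34: P2@Q2 runs 2, rem=0, completes. Q0=[] Q1=[] Q2=[P3,P4,P5]
t=34-40: P3@Q2 runs 6, rem=0, completes. Q0=[] Q1=[] Q2=[P4,P5]
t=40-44: P4@Q2 runs 4, rem=0, completes. Q0=[] Q1=[] Q2=[P5]
t=44-50: P5@Q2 runs 6, rem=0, completes. Q0=[] Q1=[] Q2=[]

Answer: 1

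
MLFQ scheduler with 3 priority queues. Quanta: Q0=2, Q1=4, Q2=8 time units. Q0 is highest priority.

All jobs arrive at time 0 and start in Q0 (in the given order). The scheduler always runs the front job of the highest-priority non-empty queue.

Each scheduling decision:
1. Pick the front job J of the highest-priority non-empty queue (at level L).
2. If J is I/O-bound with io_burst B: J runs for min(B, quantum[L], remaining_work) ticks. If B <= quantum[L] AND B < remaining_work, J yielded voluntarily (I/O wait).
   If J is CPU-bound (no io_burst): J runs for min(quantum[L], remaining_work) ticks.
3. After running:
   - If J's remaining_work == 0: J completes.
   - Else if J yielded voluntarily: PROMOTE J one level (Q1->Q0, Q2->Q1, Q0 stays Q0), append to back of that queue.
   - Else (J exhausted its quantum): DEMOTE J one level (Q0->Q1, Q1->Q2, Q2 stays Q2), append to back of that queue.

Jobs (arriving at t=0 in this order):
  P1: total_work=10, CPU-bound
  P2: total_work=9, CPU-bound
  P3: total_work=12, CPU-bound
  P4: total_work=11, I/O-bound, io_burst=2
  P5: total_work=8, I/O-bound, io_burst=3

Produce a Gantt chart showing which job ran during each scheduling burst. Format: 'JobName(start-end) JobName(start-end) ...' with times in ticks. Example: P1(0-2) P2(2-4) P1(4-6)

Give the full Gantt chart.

Answer: P1(0-2) P2(2-4) P3(4-6) P4(6-8) P5(8-10) P4(10-12) P4(12-14) P4(14-16) P4(16-18) P4(18-19) P1(19-23) P2(23-27) P3(27-31) P5(31-34) P5(34-36) P5(36-37) P1(37-41) P2(41-44) P3(44-50)

Derivation:
t=0-2: P1@Q0 runs 2, rem=8, quantum used, demote→Q1. Q0=[P2,P3,P4,P5] Q1=[P1] Q2=[]
t=2-4: P2@Q0 runs 2, rem=7, quantum used, demote→Q1. Q0=[P3,P4,P5] Q1=[P1,P2] Q2=[]
t=4-6: P3@Q0 runs 2, rem=10, quantum used, demote→Q1. Q0=[P4,P5] Q1=[P1,P2,P3] Q2=[]
t=6-8: P4@Q0 runs 2, rem=9, I/O yield, promote→Q0. Q0=[P5,P4] Q1=[P1,P2,P3] Q2=[]
t=8-10: P5@Q0 runs 2, rem=6, quantum used, demote→Q1. Q0=[P4] Q1=[P1,P2,P3,P5] Q2=[]
t=10-12: P4@Q0 runs 2, rem=7, I/O yield, promote→Q0. Q0=[P4] Q1=[P1,P2,P3,P5] Q2=[]
t=12-14: P4@Q0 runs 2, rem=5, I/O yield, promote→Q0. Q0=[P4] Q1=[P1,P2,P3,P5] Q2=[]
t=14-16: P4@Q0 runs 2, rem=3, I/O yield, promote→Q0. Q0=[P4] Q1=[P1,P2,P3,P5] Q2=[]
t=16-18: P4@Q0 runs 2, rem=1, I/O yield, promote→Q0. Q0=[P4] Q1=[P1,P2,P3,P5] Q2=[]
t=18-19: P4@Q0 runs 1, rem=0, completes. Q0=[] Q1=[P1,P2,P3,P5] Q2=[]
t=19-23: P1@Q1 runs 4, rem=4, quantum used, demote→Q2. Q0=[] Q1=[P2,P3,P5] Q2=[P1]
t=23-27: P2@Q1 runs 4, rem=3, quantum used, demote→Q2. Q0=[] Q1=[P3,P5] Q2=[P1,P2]
t=27-31: P3@Q1 runs 4, rem=6, quantum used, demote→Q2. Q0=[] Q1=[P5] Q2=[P1,P2,P3]
t=31-34: P5@Q1 runs 3, rem=3, I/O yield, promote→Q0. Q0=[P5] Q1=[] Q2=[P1,P2,P3]
t=34-36: P5@Q0 runs 2, rem=1, quantum used, demote→Q1. Q0=[] Q1=[P5] Q2=[P1,P2,P3]
t=36-37: P5@Q1 runs 1, rem=0, completes. Q0=[] Q1=[] Q2=[P1,P2,P3]
t=37-41: P1@Q2 runs 4, rem=0, completes. Q0=[] Q1=[] Q2=[P2,P3]
t=41-44: P2@Q2 runs 3, rem=0, completes. Q0=[] Q1=[] Q2=[P3]
t=44-50: P3@Q2 runs 6, rem=0, completes. Q0=[] Q1=[] Q2=[]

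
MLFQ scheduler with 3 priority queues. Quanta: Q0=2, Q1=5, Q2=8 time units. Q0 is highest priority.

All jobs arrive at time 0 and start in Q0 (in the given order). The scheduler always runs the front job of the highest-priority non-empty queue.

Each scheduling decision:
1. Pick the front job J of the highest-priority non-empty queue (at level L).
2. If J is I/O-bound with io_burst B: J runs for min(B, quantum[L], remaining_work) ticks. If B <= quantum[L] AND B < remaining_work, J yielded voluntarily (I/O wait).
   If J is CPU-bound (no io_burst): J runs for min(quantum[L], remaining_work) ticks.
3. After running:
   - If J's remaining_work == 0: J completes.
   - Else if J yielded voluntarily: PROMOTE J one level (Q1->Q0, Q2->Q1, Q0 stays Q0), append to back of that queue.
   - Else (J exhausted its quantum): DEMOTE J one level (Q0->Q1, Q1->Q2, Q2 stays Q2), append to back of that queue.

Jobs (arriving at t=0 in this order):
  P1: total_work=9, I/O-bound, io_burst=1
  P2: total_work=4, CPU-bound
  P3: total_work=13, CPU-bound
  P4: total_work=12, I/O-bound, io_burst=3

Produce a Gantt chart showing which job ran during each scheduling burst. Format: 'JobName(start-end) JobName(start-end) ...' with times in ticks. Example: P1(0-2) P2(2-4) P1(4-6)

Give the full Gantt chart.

Answer: P1(0-1) P2(1-3) P3(3-5) P4(5-7) P1(7-8) P1(8-9) P1(9-10) P1(10-11) P1(11-12) P1(12-13) P1(13-14) P1(14-15) P2(15-17) P3(17-22) P4(22-25) P4(25-27) P4(27-30) P4(30-32) P3(32-38)

Derivation:
t=0-1: P1@Q0 runs 1, rem=8, I/O yield, promote→Q0. Q0=[P2,P3,P4,P1] Q1=[] Q2=[]
t=1-3: P2@Q0 runs 2, rem=2, quantum used, demote→Q1. Q0=[P3,P4,P1] Q1=[P2] Q2=[]
t=3-5: P3@Q0 runs 2, rem=11, quantum used, demote→Q1. Q0=[P4,P1] Q1=[P2,P3] Q2=[]
t=5-7: P4@Q0 runs 2, rem=10, quantum used, demote→Q1. Q0=[P1] Q1=[P2,P3,P4] Q2=[]
t=7-8: P1@Q0 runs 1, rem=7, I/O yield, promote→Q0. Q0=[P1] Q1=[P2,P3,P4] Q2=[]
t=8-9: P1@Q0 runs 1, rem=6, I/O yield, promote→Q0. Q0=[P1] Q1=[P2,P3,P4] Q2=[]
t=9-10: P1@Q0 runs 1, rem=5, I/O yield, promote→Q0. Q0=[P1] Q1=[P2,P3,P4] Q2=[]
t=10-11: P1@Q0 runs 1, rem=4, I/O yield, promote→Q0. Q0=[P1] Q1=[P2,P3,P4] Q2=[]
t=11-12: P1@Q0 runs 1, rem=3, I/O yield, promote→Q0. Q0=[P1] Q1=[P2,P3,P4] Q2=[]
t=12-13: P1@Q0 runs 1, rem=2, I/O yield, promote→Q0. Q0=[P1] Q1=[P2,P3,P4] Q2=[]
t=13-14: P1@Q0 runs 1, rem=1, I/O yield, promote→Q0. Q0=[P1] Q1=[P2,P3,P4] Q2=[]
t=14-15: P1@Q0 runs 1, rem=0, completes. Q0=[] Q1=[P2,P3,P4] Q2=[]
t=15-17: P2@Q1 runs 2, rem=0, completes. Q0=[] Q1=[P3,P4] Q2=[]
t=17-22: P3@Q1 runs 5, rem=6, quantum used, demote→Q2. Q0=[] Q1=[P4] Q2=[P3]
t=22-25: P4@Q1 runs 3, rem=7, I/O yield, promote→Q0. Q0=[P4] Q1=[] Q2=[P3]
t=25-27: P4@Q0 runs 2, rem=5, quantum used, demote→Q1. Q0=[] Q1=[P4] Q2=[P3]
t=27-30: P4@Q1 runs 3, rem=2, I/O yield, promote→Q0. Q0=[P4] Q1=[] Q2=[P3]
t=30-32: P4@Q0 runs 2, rem=0, completes. Q0=[] Q1=[] Q2=[P3]
t=32-38: P3@Q2 runs 6, rem=0, completes. Q0=[] Q1=[] Q2=[]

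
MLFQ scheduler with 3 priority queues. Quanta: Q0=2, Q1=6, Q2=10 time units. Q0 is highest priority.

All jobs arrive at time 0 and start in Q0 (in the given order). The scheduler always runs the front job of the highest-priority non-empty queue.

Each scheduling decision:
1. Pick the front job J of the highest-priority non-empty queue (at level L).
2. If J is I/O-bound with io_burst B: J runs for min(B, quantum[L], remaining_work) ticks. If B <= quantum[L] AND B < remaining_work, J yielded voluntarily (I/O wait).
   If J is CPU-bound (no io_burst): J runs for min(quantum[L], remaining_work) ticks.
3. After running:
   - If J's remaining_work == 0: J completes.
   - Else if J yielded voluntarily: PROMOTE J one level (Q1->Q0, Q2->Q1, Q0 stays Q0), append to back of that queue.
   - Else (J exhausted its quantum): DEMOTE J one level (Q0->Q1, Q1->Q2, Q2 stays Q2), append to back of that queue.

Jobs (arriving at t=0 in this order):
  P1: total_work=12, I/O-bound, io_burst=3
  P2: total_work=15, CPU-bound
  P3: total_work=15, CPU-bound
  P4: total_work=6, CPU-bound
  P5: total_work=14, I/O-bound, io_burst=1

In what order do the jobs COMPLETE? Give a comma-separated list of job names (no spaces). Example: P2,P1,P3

Answer: P5,P4,P1,P2,P3

Derivation:
t=0-2: P1@Q0 runs 2, rem=10, quantum used, demote→Q1. Q0=[P2,P3,P4,P5] Q1=[P1] Q2=[]
t=2-4: P2@Q0 runs 2, rem=13, quantum used, demote→Q1. Q0=[P3,P4,P5] Q1=[P1,P2] Q2=[]
t=4-6: P3@Q0 runs 2, rem=13, quantum used, demote→Q1. Q0=[P4,P5] Q1=[P1,P2,P3] Q2=[]
t=6-8: P4@Q0 runs 2, rem=4, quantum used, demote→Q1. Q0=[P5] Q1=[P1,P2,P3,P4] Q2=[]
t=8-9: P5@Q0 runs 1, rem=13, I/O yield, promote→Q0. Q0=[P5] Q1=[P1,P2,P3,P4] Q2=[]
t=9-10: P5@Q0 runs 1, rem=12, I/O yield, promote→Q0. Q0=[P5] Q1=[P1,P2,P3,P4] Q2=[]
t=10-11: P5@Q0 runs 1, rem=11, I/O yield, promote→Q0. Q0=[P5] Q1=[P1,P2,P3,P4] Q2=[]
t=11-12: P5@Q0 runs 1, rem=10, I/O yield, promote→Q0. Q0=[P5] Q1=[P1,P2,P3,P4] Q2=[]
t=12-13: P5@Q0 runs 1, rem=9, I/O yield, promote→Q0. Q0=[P5] Q1=[P1,P2,P3,P4] Q2=[]
t=13-14: P5@Q0 runs 1, rem=8, I/O yield, promote→Q0. Q0=[P5] Q1=[P1,P2,P3,P4] Q2=[]
t=14-15: P5@Q0 runs 1, rem=7, I/O yield, promote→Q0. Q0=[P5] Q1=[P1,P2,P3,P4] Q2=[]
t=15-16: P5@Q0 runs 1, rem=6, I/O yield, promote→Q0. Q0=[P5] Q1=[P1,P2,P3,P4] Q2=[]
t=16-17: P5@Q0 runs 1, rem=5, I/O yield, promote→Q0. Q0=[P5] Q1=[P1,P2,P3,P4] Q2=[]
t=17-18: P5@Q0 runs 1, rem=4, I/O yield, promote→Q0. Q0=[P5] Q1=[P1,P2,P3,P4] Q2=[]
t=18-19: P5@Q0 runs 1, rem=3, I/O yield, promote→Q0. Q0=[P5] Q1=[P1,P2,P3,P4] Q2=[]
t=19-20: P5@Q0 runs 1, rem=2, I/O yield, promote→Q0. Q0=[P5] Q1=[P1,P2,P3,P4] Q2=[]
t=20-21: P5@Q0 runs 1, rem=1, I/O yield, promote→Q0. Q0=[P5] Q1=[P1,P2,P3,P4] Q2=[]
t=21-22: P5@Q0 runs 1, rem=0, completes. Q0=[] Q1=[P1,P2,P3,P4] Q2=[]
t=22-25: P1@Q1 runs 3, rem=7, I/O yield, promote→Q0. Q0=[P1] Q1=[P2,P3,P4] Q2=[]
t=25-27: P1@Q0 runs 2, rem=5, quantum used, demote→Q1. Q0=[] Q1=[P2,P3,P4,P1] Q2=[]
t=27-33: P2@Q1 runs 6, rem=7, quantum used, demote→Q2. Q0=[] Q1=[P3,P4,P1] Q2=[P2]
t=33-39: P3@Q1 runs 6, rem=7, quantum used, demote→Q2. Q0=[] Q1=[P4,P1] Q2=[P2,P3]
t=39-43: P4@Q1 runs 4, rem=0, completes. Q0=[] Q1=[P1] Q2=[P2,P3]
t=43-46: P1@Q1 runs 3, rem=2, I/O yield, promote→Q0. Q0=[P1] Q1=[] Q2=[P2,P3]
t=46-48: P1@Q0 runs 2, rem=0, completes. Q0=[] Q1=[] Q2=[P2,P3]
t=48-55: P2@Q2 runs 7, rem=0, completes. Q0=[] Q1=[] Q2=[P3]
t=55-62: P3@Q2 runs 7, rem=0, completes. Q0=[] Q1=[] Q2=[]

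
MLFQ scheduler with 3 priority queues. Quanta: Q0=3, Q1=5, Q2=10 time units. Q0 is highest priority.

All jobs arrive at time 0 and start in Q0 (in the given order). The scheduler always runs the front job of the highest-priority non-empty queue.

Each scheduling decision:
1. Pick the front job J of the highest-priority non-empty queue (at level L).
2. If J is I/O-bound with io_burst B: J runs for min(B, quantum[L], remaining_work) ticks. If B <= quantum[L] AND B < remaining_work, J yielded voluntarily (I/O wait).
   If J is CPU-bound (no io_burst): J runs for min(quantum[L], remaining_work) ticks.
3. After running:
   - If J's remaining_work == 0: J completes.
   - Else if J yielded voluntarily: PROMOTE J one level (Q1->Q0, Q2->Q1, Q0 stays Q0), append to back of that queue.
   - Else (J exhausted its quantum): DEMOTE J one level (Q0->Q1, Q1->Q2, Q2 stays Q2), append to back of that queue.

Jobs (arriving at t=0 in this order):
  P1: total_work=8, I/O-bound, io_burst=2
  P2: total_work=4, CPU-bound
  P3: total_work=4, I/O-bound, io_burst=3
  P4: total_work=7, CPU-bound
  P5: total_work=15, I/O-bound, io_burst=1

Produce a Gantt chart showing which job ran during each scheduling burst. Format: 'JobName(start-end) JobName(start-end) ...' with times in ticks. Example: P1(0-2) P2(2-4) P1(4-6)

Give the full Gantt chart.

t=0-2: P1@Q0 runs 2, rem=6, I/O yield, promote→Q0. Q0=[P2,P3,P4,P5,P1] Q1=[] Q2=[]
t=2-5: P2@Q0 runs 3, rem=1, quantum used, demote→Q1. Q0=[P3,P4,P5,P1] Q1=[P2] Q2=[]
t=5-8: P3@Q0 runs 3, rem=1, I/O yield, promote→Q0. Q0=[P4,P5,P1,P3] Q1=[P2] Q2=[]
t=8-11: P4@Q0 runs 3, rem=4, quantum used, demote→Q1. Q0=[P5,P1,P3] Q1=[P2,P4] Q2=[]
t=11-12: P5@Q0 runs 1, rem=14, I/O yield, promote→Q0. Q0=[P1,P3,P5] Q1=[P2,P4] Q2=[]
t=12-14: P1@Q0 runs 2, rem=4, I/O yield, promote→Q0. Q0=[P3,P5,P1] Q1=[P2,P4] Q2=[]
t=14-15: P3@Q0 runs 1, rem=0, completes. Q0=[P5,P1] Q1=[P2,P4] Q2=[]
t=15-16: P5@Q0 runs 1, rem=13, I/O yield, promote→Q0. Q0=[P1,P5] Q1=[P2,P4] Q2=[]
t=16-18: P1@Q0 runs 2, rem=2, I/O yield, promote→Q0. Q0=[P5,P1] Q1=[P2,P4] Q2=[]
t=18-19: P5@Q0 runs 1, rem=12, I/O yield, promote→Q0. Q0=[P1,P5] Q1=[P2,P4] Q2=[]
t=19-21: P1@Q0 runs 2, rem=0, completes. Q0=[P5] Q1=[P2,P4] Q2=[]
t=21-22: P5@Q0 runs 1, rem=11, I/O yield, promote→Q0. Q0=[P5] Q1=[P2,P4] Q2=[]
t=22-23: P5@Q0 runs 1, rem=10, I/O yield, promote→Q0. Q0=[P5] Q1=[P2,P4] Q2=[]
t=23-24: P5@Q0 runs 1, rem=9, I/O yield, promote→Q0. Q0=[P5] Q1=[P2,P4] Q2=[]
t=24-25: P5@Q0 runs 1, rem=8, I/O yield, promote→Q0. Q0=[P5] Q1=[P2,P4] Q2=[]
t=25-26: P5@Q0 runs 1, rem=7, I/O yield, promote→Q0. Q0=[P5] Q1=[P2,P4] Q2=[]
t=26-27: P5@Q0 runs 1, rem=6, I/O yield, promote→Q0. Q0=[P5] Q1=[P2,P4] Q2=[]
t=27-28: P5@Q0 runs 1, rem=5, I/O yield, promote→Q0. Q0=[P5] Q1=[P2,P4] Q2=[]
t=28-29: P5@Q0 runs 1, rem=4, I/O yield, promote→Q0. Q0=[P5] Q1=[P2,P4] Q2=[]
t=29-30: P5@Q0 runs 1, rem=3, I/O yield, promote→Q0. Q0=[P5] Q1=[P2,P4] Q2=[]
t=30-31: P5@Q0 runs 1, rem=2, I/O yield, promote→Q0. Q0=[P5] Q1=[P2,P4] Q2=[]
t=31-32: P5@Q0 runs 1, rem=1, I/O yield, promote→Q0. Q0=[P5] Q1=[P2,P4] Q2=[]
t=32-33: P5@Q0 runs 1, rem=0, completes. Q0=[] Q1=[P2,P4] Q2=[]
t=33-34: P2@Q1 runs 1, rem=0, completes. Q0=[] Q1=[P4] Q2=[]
t=34-38: P4@Q1 runs 4, rem=0, completes. Q0=[] Q1=[] Q2=[]

Answer: P1(0-2) P2(2-5) P3(5-8) P4(8-11) P5(11-12) P1(12-14) P3(14-15) P5(15-16) P1(16-18) P5(18-19) P1(19-21) P5(21-22) P5(22-23) P5(23-24) P5(24-25) P5(25-26) P5(26-27) P5(27-28) P5(28-29) P5(29-30) P5(30-31) P5(31-32) P5(32-33) P2(33-34) P4(34-38)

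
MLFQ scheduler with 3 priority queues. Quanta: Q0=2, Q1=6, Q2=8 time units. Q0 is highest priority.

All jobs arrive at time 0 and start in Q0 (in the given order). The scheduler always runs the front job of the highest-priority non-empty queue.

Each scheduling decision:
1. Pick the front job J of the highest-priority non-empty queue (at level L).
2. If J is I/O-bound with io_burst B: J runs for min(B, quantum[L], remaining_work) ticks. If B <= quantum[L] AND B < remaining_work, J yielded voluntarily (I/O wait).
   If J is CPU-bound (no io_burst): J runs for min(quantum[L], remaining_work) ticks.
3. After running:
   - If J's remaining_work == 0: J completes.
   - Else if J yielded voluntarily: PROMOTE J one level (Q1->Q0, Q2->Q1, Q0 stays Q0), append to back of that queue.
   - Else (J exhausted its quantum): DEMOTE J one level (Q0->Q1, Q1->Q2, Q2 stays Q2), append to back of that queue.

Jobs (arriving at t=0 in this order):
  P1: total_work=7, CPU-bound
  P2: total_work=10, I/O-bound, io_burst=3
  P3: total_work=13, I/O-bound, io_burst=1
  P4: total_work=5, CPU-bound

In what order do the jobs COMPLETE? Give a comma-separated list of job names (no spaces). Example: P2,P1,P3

Answer: P3,P1,P4,P2

Derivation:
t=0-2: P1@Q0 runs 2, rem=5, quantum used, demote→Q1. Q0=[P2,P3,P4] Q1=[P1] Q2=[]
t=2-4: P2@Q0 runs 2, rem=8, quantum used, demote→Q1. Q0=[P3,P4] Q1=[P1,P2] Q2=[]
t=4-5: P3@Q0 runs 1, rem=12, I/O yield, promote→Q0. Q0=[P4,P3] Q1=[P1,P2] Q2=[]
t=5-7: P4@Q0 runs 2, rem=3, quantum used, demote→Q1. Q0=[P3] Q1=[P1,P2,P4] Q2=[]
t=7-8: P3@Q0 runs 1, rem=11, I/O yield, promote→Q0. Q0=[P3] Q1=[P1,P2,P4] Q2=[]
t=8-9: P3@Q0 runs 1, rem=10, I/O yield, promote→Q0. Q0=[P3] Q1=[P1,P2,P4] Q2=[]
t=9-10: P3@Q0 runs 1, rem=9, I/O yield, promote→Q0. Q0=[P3] Q1=[P1,P2,P4] Q2=[]
t=10-11: P3@Q0 runs 1, rem=8, I/O yield, promote→Q0. Q0=[P3] Q1=[P1,P2,P4] Q2=[]
t=11-12: P3@Q0 runs 1, rem=7, I/O yield, promote→Q0. Q0=[P3] Q1=[P1,P2,P4] Q2=[]
t=12-13: P3@Q0 runs 1, rem=6, I/O yield, promote→Q0. Q0=[P3] Q1=[P1,P2,P4] Q2=[]
t=13-14: P3@Q0 runs 1, rem=5, I/O yield, promote→Q0. Q0=[P3] Q1=[P1,P2,P4] Q2=[]
t=14-15: P3@Q0 runs 1, rem=4, I/O yield, promote→Q0. Q0=[P3] Q1=[P1,P2,P4] Q2=[]
t=15-16: P3@Q0 runs 1, rem=3, I/O yield, promote→Q0. Q0=[P3] Q1=[P1,P2,P4] Q2=[]
t=16-17: P3@Q0 runs 1, rem=2, I/O yield, promote→Q0. Q0=[P3] Q1=[P1,P2,P4] Q2=[]
t=17-18: P3@Q0 runs 1, rem=1, I/O yield, promote→Q0. Q0=[P3] Q1=[P1,P2,P4] Q2=[]
t=18-19: P3@Q0 runs 1, rem=0, completes. Q0=[] Q1=[P1,P2,P4] Q2=[]
t=19-24: P1@Q1 runs 5, rem=0, completes. Q0=[] Q1=[P2,P4] Q2=[]
t=24-27: P2@Q1 runs 3, rem=5, I/O yield, promote→Q0. Q0=[P2] Q1=[P4] Q2=[]
t=27-29: P2@Q0 runs 2, rem=3, quantum used, demote→Q1. Q0=[] Q1=[P4,P2] Q2=[]
t=29-32: P4@Q1 runs 3, rem=0, completes. Q0=[] Q1=[P2] Q2=[]
t=32-35: P2@Q1 runs 3, rem=0, completes. Q0=[] Q1=[] Q2=[]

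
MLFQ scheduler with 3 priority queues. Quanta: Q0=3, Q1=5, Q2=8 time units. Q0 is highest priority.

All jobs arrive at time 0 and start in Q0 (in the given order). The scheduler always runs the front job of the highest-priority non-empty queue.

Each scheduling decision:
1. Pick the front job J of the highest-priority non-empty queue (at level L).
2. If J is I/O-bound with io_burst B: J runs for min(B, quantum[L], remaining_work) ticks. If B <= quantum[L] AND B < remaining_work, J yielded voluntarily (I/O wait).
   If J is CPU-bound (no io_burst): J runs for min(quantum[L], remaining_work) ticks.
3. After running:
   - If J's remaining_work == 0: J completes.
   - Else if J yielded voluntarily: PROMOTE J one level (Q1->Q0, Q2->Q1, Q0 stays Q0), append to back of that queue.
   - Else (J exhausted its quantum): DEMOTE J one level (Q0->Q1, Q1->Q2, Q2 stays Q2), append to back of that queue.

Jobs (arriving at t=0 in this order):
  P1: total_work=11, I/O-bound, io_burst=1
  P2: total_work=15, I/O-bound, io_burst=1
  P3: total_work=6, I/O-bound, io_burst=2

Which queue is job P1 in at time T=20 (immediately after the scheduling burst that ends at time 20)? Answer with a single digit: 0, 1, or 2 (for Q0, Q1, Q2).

t=0-1: P1@Q0 runs 1, rem=10, I/O yield, promote→Q0. Q0=[P2,P3,P1] Q1=[] Q2=[]
t=1-2: P2@Q0 runs 1, rem=14, I/O yield, promote→Q0. Q0=[P3,P1,P2] Q1=[] Q2=[]
t=2-4: P3@Q0 runs 2, rem=4, I/O yield, promote→Q0. Q0=[P1,P2,P3] Q1=[] Q2=[]
t=4-5: P1@Q0 runs 1, rem=9, I/O yield, promote→Q0. Q0=[P2,P3,P1] Q1=[] Q2=[]
t=5-6: P2@Q0 runs 1, rem=13, I/O yield, promote→Q0. Q0=[P3,P1,P2] Q1=[] Q2=[]
t=6-8: P3@Q0 runs 2, rem=2, I/O yield, promote→Q0. Q0=[P1,P2,P3] Q1=[] Q2=[]
t=8-9: P1@Q0 runs 1, rem=8, I/O yield, promote→Q0. Q0=[P2,P3,P1] Q1=[] Q2=[]
t=9-10: P2@Q0 runs 1, rem=12, I/O yield, promote→Q0. Q0=[P3,P1,P2] Q1=[] Q2=[]
t=10-12: P3@Q0 runs 2, rem=0, completes. Q0=[P1,P2] Q1=[] Q2=[]
t=12-13: P1@Q0 runs 1, rem=7, I/O yield, promote→Q0. Q0=[P2,P1] Q1=[] Q2=[]
t=13-14: P2@Q0 runs 1, rem=11, I/O yield, promote→Q0. Q0=[P1,P2] Q1=[] Q2=[]
t=14-15: P1@Q0 runs 1, rem=6, I/O yield, promote→Q0. Q0=[P2,P1] Q1=[] Q2=[]
t=15-16: P2@Q0 runs 1, rem=10, I/O yield, promote→Q0. Q0=[P1,P2] Q1=[] Q2=[]
t=16-17: P1@Q0 runs 1, rem=5, I/O yield, promote→Q0. Q0=[P2,P1] Q1=[] Q2=[]
t=17-18: P2@Q0 runs 1, rem=9, I/O yield, promote→Q0. Q0=[P1,P2] Q1=[] Q2=[]
t=18-19: P1@Q0 runs 1, rem=4, I/O yield, promote→Q0. Q0=[P2,P1] Q1=[] Q2=[]
t=19-20: P2@Q0 runs 1, rem=8, I/O yield, promote→Q0. Q0=[P1,P2] Q1=[] Q2=[]
t=20-21: P1@Q0 runs 1, rem=3, I/O yield, promote→Q0. Q0=[P2,P1] Q1=[] Q2=[]
t=21-22: P2@Q0 runs 1, rem=7, I/O yield, promote→Q0. Q0=[P1,P2] Q1=[] Q2=[]
t=22-23: P1@Q0 runs 1, rem=2, I/O yield, promote→Q0. Q0=[P2,P1] Q1=[] Q2=[]
t=23-24: P2@Q0 runs 1, rem=6, I/O yield, promote→Q0. Q0=[P1,P2] Q1=[] Q2=[]
t=24-25: P1@Q0 runs 1, rem=1, I/O yield, promote→Q0. Q0=[P2,P1] Q1=[] Q2=[]
t=25-26: P2@Q0 runs 1, rem=5, I/O yield, promote→Q0. Q0=[P1,P2] Q1=[] Q2=[]
t=26-27: P1@Q0 runs 1, rem=0, completes. Q0=[P2] Q1=[] Q2=[]
t=27-28: P2@Q0 runs 1, rem=4, I/O yield, promote→Q0. Q0=[P2] Q1=[] Q2=[]
t=28-29: P2@Q0 runs 1, rem=3, I/O yield, promote→Q0. Q0=[P2] Q1=[] Q2=[]
t=29-30: P2@Q0 runs 1, rem=2, I/O yield, promote→Q0. Q0=[P2] Q1=[] Q2=[]
t=30-31: P2@Q0 runs 1, rem=1, I/O yield, promote→Q0. Q0=[P2] Q1=[] Q2=[]
t=31-32: P2@Q0 runs 1, rem=0, completes. Q0=[] Q1=[] Q2=[]

Answer: 0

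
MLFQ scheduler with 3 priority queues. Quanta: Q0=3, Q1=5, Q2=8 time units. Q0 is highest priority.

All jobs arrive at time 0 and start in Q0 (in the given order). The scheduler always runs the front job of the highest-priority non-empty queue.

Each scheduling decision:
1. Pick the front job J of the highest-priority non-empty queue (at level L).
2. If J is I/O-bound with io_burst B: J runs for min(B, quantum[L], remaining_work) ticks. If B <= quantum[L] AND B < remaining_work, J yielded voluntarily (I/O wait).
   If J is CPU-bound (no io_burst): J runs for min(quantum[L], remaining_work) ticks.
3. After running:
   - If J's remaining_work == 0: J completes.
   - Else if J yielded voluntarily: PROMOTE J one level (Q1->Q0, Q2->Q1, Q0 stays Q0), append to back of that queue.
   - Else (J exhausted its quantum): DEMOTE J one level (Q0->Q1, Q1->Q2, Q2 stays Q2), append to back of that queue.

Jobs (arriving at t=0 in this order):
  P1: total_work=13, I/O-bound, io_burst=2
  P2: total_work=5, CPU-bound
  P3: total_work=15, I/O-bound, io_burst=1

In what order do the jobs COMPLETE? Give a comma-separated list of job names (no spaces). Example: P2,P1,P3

Answer: P1,P3,P2

Derivation:
t=0-2: P1@Q0 runs 2, rem=11, I/O yield, promote→Q0. Q0=[P2,P3,P1] Q1=[] Q2=[]
t=2-5: P2@Q0 runs 3, rem=2, quantum used, demote→Q1. Q0=[P3,P1] Q1=[P2] Q2=[]
t=5-6: P3@Q0 runs 1, rem=14, I/O yield, promote→Q0. Q0=[P1,P3] Q1=[P2] Q2=[]
t=6-8: P1@Q0 runs 2, rem=9, I/O yield, promote→Q0. Q0=[P3,P1] Q1=[P2] Q2=[]
t=8-9: P3@Q0 runs 1, rem=13, I/O yield, promote→Q0. Q0=[P1,P3] Q1=[P2] Q2=[]
t=9-11: P1@Q0 runs 2, rem=7, I/O yield, promote→Q0. Q0=[P3,P1] Q1=[P2] Q2=[]
t=11-12: P3@Q0 runs 1, rem=12, I/O yield, promote→Q0. Q0=[P1,P3] Q1=[P2] Q2=[]
t=12-14: P1@Q0 runs 2, rem=5, I/O yield, promote→Q0. Q0=[P3,P1] Q1=[P2] Q2=[]
t=14-15: P3@Q0 runs 1, rem=11, I/O yield, promote→Q0. Q0=[P1,P3] Q1=[P2] Q2=[]
t=15-17: P1@Q0 runs 2, rem=3, I/O yield, promote→Q0. Q0=[P3,P1] Q1=[P2] Q2=[]
t=17-18: P3@Q0 runs 1, rem=10, I/O yield, promote→Q0. Q0=[P1,P3] Q1=[P2] Q2=[]
t=18-20: P1@Q0 runs 2, rem=1, I/O yield, promote→Q0. Q0=[P3,P1] Q1=[P2] Q2=[]
t=20-21: P3@Q0 runs 1, rem=9, I/O yield, promote→Q0. Q0=[P1,P3] Q1=[P2] Q2=[]
t=21-22: P1@Q0 runs 1, rem=0, completes. Q0=[P3] Q1=[P2] Q2=[]
t=22-23: P3@Q0 runs 1, rem=8, I/O yield, promote→Q0. Q0=[P3] Q1=[P2] Q2=[]
t=23-24: P3@Q0 runs 1, rem=7, I/O yield, promote→Q0. Q0=[P3] Q1=[P2] Q2=[]
t=24-25: P3@Q0 runs 1, rem=6, I/O yield, promote→Q0. Q0=[P3] Q1=[P2] Q2=[]
t=25-26: P3@Q0 runs 1, rem=5, I/O yield, promote→Q0. Q0=[P3] Q1=[P2] Q2=[]
t=26-27: P3@Q0 runs 1, rem=4, I/O yield, promote→Q0. Q0=[P3] Q1=[P2] Q2=[]
t=27-28: P3@Q0 runs 1, rem=3, I/O yield, promote→Q0. Q0=[P3] Q1=[P2] Q2=[]
t=28-29: P3@Q0 runs 1, rem=2, I/O yield, promote→Q0. Q0=[P3] Q1=[P2] Q2=[]
t=29-30: P3@Q0 runs 1, rem=1, I/O yield, promote→Q0. Q0=[P3] Q1=[P2] Q2=[]
t=30-31: P3@Q0 runs 1, rem=0, completes. Q0=[] Q1=[P2] Q2=[]
t=31-33: P2@Q1 runs 2, rem=0, completes. Q0=[] Q1=[] Q2=[]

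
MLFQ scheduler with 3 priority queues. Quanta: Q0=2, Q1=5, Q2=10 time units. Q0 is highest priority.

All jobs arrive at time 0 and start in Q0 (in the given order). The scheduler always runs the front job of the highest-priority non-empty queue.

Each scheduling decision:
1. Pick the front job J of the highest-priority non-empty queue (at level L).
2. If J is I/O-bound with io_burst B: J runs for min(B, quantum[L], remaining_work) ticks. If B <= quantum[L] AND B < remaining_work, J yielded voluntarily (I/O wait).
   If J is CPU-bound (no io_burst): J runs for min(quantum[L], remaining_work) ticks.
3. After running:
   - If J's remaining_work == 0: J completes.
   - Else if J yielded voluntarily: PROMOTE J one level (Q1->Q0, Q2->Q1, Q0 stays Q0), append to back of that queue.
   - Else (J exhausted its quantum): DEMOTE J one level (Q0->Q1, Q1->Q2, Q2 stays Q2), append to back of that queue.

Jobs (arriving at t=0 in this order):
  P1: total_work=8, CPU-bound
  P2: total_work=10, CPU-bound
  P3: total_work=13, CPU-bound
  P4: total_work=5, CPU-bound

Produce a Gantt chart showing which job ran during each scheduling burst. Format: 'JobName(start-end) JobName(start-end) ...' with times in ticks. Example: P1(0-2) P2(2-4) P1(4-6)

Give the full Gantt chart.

Answer: P1(0-2) P2(2-4) P3(4-6) P4(6-8) P1(8-13) P2(13-18) P3(18-23) P4(23-26) P1(26-27) P2(27-30) P3(30-36)

Derivation:
t=0-2: P1@Q0 runs 2, rem=6, quantum used, demote→Q1. Q0=[P2,P3,P4] Q1=[P1] Q2=[]
t=2-4: P2@Q0 runs 2, rem=8, quantum used, demote→Q1. Q0=[P3,P4] Q1=[P1,P2] Q2=[]
t=4-6: P3@Q0 runs 2, rem=11, quantum used, demote→Q1. Q0=[P4] Q1=[P1,P2,P3] Q2=[]
t=6-8: P4@Q0 runs 2, rem=3, quantum used, demote→Q1. Q0=[] Q1=[P1,P2,P3,P4] Q2=[]
t=8-13: P1@Q1 runs 5, rem=1, quantum used, demote→Q2. Q0=[] Q1=[P2,P3,P4] Q2=[P1]
t=13-18: P2@Q1 runs 5, rem=3, quantum used, demote→Q2. Q0=[] Q1=[P3,P4] Q2=[P1,P2]
t=18-23: P3@Q1 runs 5, rem=6, quantum used, demote→Q2. Q0=[] Q1=[P4] Q2=[P1,P2,P3]
t=23-26: P4@Q1 runs 3, rem=0, completes. Q0=[] Q1=[] Q2=[P1,P2,P3]
t=26-27: P1@Q2 runs 1, rem=0, completes. Q0=[] Q1=[] Q2=[P2,P3]
t=27-30: P2@Q2 runs 3, rem=0, completes. Q0=[] Q1=[] Q2=[P3]
t=30-36: P3@Q2 runs 6, rem=0, completes. Q0=[] Q1=[] Q2=[]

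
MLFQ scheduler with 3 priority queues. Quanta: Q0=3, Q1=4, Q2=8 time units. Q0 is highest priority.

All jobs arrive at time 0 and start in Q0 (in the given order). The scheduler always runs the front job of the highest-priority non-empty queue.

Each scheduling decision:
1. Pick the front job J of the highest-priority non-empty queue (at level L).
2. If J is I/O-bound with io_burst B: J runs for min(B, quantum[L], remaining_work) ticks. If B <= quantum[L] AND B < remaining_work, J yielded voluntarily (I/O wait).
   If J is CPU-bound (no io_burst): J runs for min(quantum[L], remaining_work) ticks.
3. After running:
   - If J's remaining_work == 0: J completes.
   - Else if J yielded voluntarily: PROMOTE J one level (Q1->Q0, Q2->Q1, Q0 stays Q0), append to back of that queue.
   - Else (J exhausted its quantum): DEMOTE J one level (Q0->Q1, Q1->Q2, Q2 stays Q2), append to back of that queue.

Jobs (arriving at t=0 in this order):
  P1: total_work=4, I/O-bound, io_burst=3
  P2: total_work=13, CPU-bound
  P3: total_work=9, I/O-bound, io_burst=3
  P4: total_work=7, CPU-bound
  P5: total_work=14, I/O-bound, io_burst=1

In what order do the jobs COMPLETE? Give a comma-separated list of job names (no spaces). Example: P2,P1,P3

Answer: P1,P3,P5,P4,P2

Derivation:
t=0-3: P1@Q0 runs 3, rem=1, I/O yield, promote→Q0. Q0=[P2,P3,P4,P5,P1] Q1=[] Q2=[]
t=3-6: P2@Q0 runs 3, rem=10, quantum used, demote→Q1. Q0=[P3,P4,P5,P1] Q1=[P2] Q2=[]
t=6-9: P3@Q0 runs 3, rem=6, I/O yield, promote→Q0. Q0=[P4,P5,P1,P3] Q1=[P2] Q2=[]
t=9-12: P4@Q0 runs 3, rem=4, quantum used, demote→Q1. Q0=[P5,P1,P3] Q1=[P2,P4] Q2=[]
t=12-13: P5@Q0 runs 1, rem=13, I/O yield, promote→Q0. Q0=[P1,P3,P5] Q1=[P2,P4] Q2=[]
t=13-14: P1@Q0 runs 1, rem=0, completes. Q0=[P3,P5] Q1=[P2,P4] Q2=[]
t=14-17: P3@Q0 runs 3, rem=3, I/O yield, promote→Q0. Q0=[P5,P3] Q1=[P2,P4] Q2=[]
t=17-18: P5@Q0 runs 1, rem=12, I/O yield, promote→Q0. Q0=[P3,P5] Q1=[P2,P4] Q2=[]
t=18-21: P3@Q0 runs 3, rem=0, completes. Q0=[P5] Q1=[P2,P4] Q2=[]
t=21-22: P5@Q0 runs 1, rem=11, I/O yield, promote→Q0. Q0=[P5] Q1=[P2,P4] Q2=[]
t=22-23: P5@Q0 runs 1, rem=10, I/O yield, promote→Q0. Q0=[P5] Q1=[P2,P4] Q2=[]
t=23-24: P5@Q0 runs 1, rem=9, I/O yield, promote→Q0. Q0=[P5] Q1=[P2,P4] Q2=[]
t=24-25: P5@Q0 runs 1, rem=8, I/O yield, promote→Q0. Q0=[P5] Q1=[P2,P4] Q2=[]
t=25-26: P5@Q0 runs 1, rem=7, I/O yield, promote→Q0. Q0=[P5] Q1=[P2,P4] Q2=[]
t=26-27: P5@Q0 runs 1, rem=6, I/O yield, promote→Q0. Q0=[P5] Q1=[P2,P4] Q2=[]
t=27-28: P5@Q0 runs 1, rem=5, I/O yield, promote→Q0. Q0=[P5] Q1=[P2,P4] Q2=[]
t=28-29: P5@Q0 runs 1, rem=4, I/O yield, promote→Q0. Q0=[P5] Q1=[P2,P4] Q2=[]
t=29-30: P5@Q0 runs 1, rem=3, I/O yield, promote→Q0. Q0=[P5] Q1=[P2,P4] Q2=[]
t=30-31: P5@Q0 runs 1, rem=2, I/O yield, promote→Q0. Q0=[P5] Q1=[P2,P4] Q2=[]
t=31-32: P5@Q0 runs 1, rem=1, I/O yield, promote→Q0. Q0=[P5] Q1=[P2,P4] Q2=[]
t=32-33: P5@Q0 runs 1, rem=0, completes. Q0=[] Q1=[P2,P4] Q2=[]
t=33-37: P2@Q1 runs 4, rem=6, quantum used, demote→Q2. Q0=[] Q1=[P4] Q2=[P2]
t=37-41: P4@Q1 runs 4, rem=0, completes. Q0=[] Q1=[] Q2=[P2]
t=41-47: P2@Q2 runs 6, rem=0, completes. Q0=[] Q1=[] Q2=[]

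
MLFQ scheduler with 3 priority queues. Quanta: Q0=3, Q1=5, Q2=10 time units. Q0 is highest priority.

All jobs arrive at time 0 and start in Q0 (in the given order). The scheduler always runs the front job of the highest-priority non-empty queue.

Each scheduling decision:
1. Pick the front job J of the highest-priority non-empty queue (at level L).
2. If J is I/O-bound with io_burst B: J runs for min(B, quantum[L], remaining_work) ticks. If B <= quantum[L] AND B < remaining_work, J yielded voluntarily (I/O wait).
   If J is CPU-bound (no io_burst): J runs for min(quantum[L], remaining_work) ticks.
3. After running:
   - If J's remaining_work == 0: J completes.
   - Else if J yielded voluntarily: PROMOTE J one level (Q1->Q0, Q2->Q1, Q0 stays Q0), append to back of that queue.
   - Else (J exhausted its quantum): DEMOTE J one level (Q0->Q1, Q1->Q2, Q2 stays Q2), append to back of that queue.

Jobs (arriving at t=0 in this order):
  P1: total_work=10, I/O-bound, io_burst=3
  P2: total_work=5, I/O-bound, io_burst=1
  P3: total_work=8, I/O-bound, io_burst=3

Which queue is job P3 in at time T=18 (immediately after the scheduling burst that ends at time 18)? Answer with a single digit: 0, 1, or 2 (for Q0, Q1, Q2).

Answer: 0

Derivation:
t=0-3: P1@Q0 runs 3, rem=7, I/O yield, promote→Q0. Q0=[P2,P3,P1] Q1=[] Q2=[]
t=3-4: P2@Q0 runs 1, rem=4, I/O yield, promote→Q0. Q0=[P3,P1,P2] Q1=[] Q2=[]
t=4-7: P3@Q0 runs 3, rem=5, I/O yield, promote→Q0. Q0=[P1,P2,P3] Q1=[] Q2=[]
t=7-10: P1@Q0 runs 3, rem=4, I/O yield, promote→Q0. Q0=[P2,P3,P1] Q1=[] Q2=[]
t=10-11: P2@Q0 runs 1, rem=3, I/O yield, promote→Q0. Q0=[P3,P1,P2] Q1=[] Q2=[]
t=11-14: P3@Q0 runs 3, rem=2, I/O yield, promote→Q0. Q0=[P1,P2,P3] Q1=[] Q2=[]
t=14-17: P1@Q0 runs 3, rem=1, I/O yield, promote→Q0. Q0=[P2,P3,P1] Q1=[] Q2=[]
t=17-18: P2@Q0 runs 1, rem=2, I/O yield, promote→Q0. Q0=[P3,P1,P2] Q1=[] Q2=[]
t=18-20: P3@Q0 runs 2, rem=0, completes. Q0=[P1,P2] Q1=[] Q2=[]
t=20-21: P1@Q0 runs 1, rem=0, completes. Q0=[P2] Q1=[] Q2=[]
t=21-22: P2@Q0 runs 1, rem=1, I/O yield, promote→Q0. Q0=[P2] Q1=[] Q2=[]
t=22-23: P2@Q0 runs 1, rem=0, completes. Q0=[] Q1=[] Q2=[]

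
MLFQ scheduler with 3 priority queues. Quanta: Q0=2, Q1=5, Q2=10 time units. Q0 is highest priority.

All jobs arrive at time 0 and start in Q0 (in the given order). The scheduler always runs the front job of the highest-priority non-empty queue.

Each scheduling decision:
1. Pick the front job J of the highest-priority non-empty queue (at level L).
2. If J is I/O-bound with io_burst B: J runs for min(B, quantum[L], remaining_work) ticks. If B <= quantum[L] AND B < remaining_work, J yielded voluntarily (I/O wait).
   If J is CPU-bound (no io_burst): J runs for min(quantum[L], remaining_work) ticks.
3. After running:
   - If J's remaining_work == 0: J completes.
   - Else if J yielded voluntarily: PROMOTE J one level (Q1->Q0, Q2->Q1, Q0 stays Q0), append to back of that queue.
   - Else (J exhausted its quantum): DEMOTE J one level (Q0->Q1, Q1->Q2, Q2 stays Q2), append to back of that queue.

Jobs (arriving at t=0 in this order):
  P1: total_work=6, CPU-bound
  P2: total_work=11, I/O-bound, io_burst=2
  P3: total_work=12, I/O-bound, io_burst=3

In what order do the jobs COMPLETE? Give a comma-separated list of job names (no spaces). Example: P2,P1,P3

t=0-2: P1@Q0 runs 2, rem=4, quantum used, demote→Q1. Q0=[P2,P3] Q1=[P1] Q2=[]
t=2-4: P2@Q0 runs 2, rem=9, I/O yield, promote→Q0. Q0=[P3,P2] Q1=[P1] Q2=[]
t=4-6: P3@Q0 runs 2, rem=10, quantum used, demote→Q1. Q0=[P2] Q1=[P1,P3] Q2=[]
t=6-8: P2@Q0 runs 2, rem=7, I/O yield, promote→Q0. Q0=[P2] Q1=[P1,P3] Q2=[]
t=8-10: P2@Q0 runs 2, rem=5, I/O yield, promote→Q0. Q0=[P2] Q1=[P1,P3] Q2=[]
t=10-12: P2@Q0 runs 2, rem=3, I/O yield, promote→Q0. Q0=[P2] Q1=[P1,P3] Q2=[]
t=12-14: P2@Q0 runs 2, rem=1, I/O yield, promote→Q0. Q0=[P2] Q1=[P1,P3] Q2=[]
t=14-15: P2@Q0 runs 1, rem=0, completes. Q0=[] Q1=[P1,P3] Q2=[]
t=15-19: P1@Q1 runs 4, rem=0, completes. Q0=[] Q1=[P3] Q2=[]
t=19-22: P3@Q1 runs 3, rem=7, I/O yield, promote→Q0. Q0=[P3] Q1=[] Q2=[]
t=22-24: P3@Q0 runs 2, rem=5, quantum used, demote→Q1. Q0=[] Q1=[P3] Q2=[]
t=24-27: P3@Q1 runs 3, rem=2, I/O yield, promote→Q0. Q0=[P3] Q1=[] Q2=[]
t=27-29: P3@Q0 runs 2, rem=0, completes. Q0=[] Q1=[] Q2=[]

Answer: P2,P1,P3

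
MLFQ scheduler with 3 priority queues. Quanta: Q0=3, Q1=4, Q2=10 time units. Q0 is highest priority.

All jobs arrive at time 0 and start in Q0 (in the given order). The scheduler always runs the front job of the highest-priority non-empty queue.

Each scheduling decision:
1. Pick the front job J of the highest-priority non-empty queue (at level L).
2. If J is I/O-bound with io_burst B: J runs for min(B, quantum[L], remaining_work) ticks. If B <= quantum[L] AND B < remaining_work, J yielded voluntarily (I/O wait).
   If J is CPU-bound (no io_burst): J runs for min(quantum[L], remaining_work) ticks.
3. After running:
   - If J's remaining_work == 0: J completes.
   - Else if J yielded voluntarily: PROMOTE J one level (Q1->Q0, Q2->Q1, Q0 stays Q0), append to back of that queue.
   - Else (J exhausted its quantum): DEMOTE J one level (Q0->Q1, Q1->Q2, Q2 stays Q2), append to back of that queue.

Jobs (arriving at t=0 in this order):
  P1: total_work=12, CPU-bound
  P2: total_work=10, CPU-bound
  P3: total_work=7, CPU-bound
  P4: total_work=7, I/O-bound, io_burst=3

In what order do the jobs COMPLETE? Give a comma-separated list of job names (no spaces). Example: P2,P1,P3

Answer: P4,P3,P1,P2

Derivation:
t=0-3: P1@Q0 runs 3, rem=9, quantum used, demote→Q1. Q0=[P2,P3,P4] Q1=[P1] Q2=[]
t=3-6: P2@Q0 runs 3, rem=7, quantum used, demote→Q1. Q0=[P3,P4] Q1=[P1,P2] Q2=[]
t=6-9: P3@Q0 runs 3, rem=4, quantum used, demote→Q1. Q0=[P4] Q1=[P1,P2,P3] Q2=[]
t=9-12: P4@Q0 runs 3, rem=4, I/O yield, promote→Q0. Q0=[P4] Q1=[P1,P2,P3] Q2=[]
t=12-15: P4@Q0 runs 3, rem=1, I/O yield, promote→Q0. Q0=[P4] Q1=[P1,P2,P3] Q2=[]
t=15-16: P4@Q0 runs 1, rem=0, completes. Q0=[] Q1=[P1,P2,P3] Q2=[]
t=16-20: P1@Q1 runs 4, rem=5, quantum used, demote→Q2. Q0=[] Q1=[P2,P3] Q2=[P1]
t=20-24: P2@Q1 runs 4, rem=3, quantum used, demote→Q2. Q0=[] Q1=[P3] Q2=[P1,P2]
t=24-28: P3@Q1 runs 4, rem=0, completes. Q0=[] Q1=[] Q2=[P1,P2]
t=28-33: P1@Q2 runs 5, rem=0, completes. Q0=[] Q1=[] Q2=[P2]
t=33-36: P2@Q2 runs 3, rem=0, completes. Q0=[] Q1=[] Q2=[]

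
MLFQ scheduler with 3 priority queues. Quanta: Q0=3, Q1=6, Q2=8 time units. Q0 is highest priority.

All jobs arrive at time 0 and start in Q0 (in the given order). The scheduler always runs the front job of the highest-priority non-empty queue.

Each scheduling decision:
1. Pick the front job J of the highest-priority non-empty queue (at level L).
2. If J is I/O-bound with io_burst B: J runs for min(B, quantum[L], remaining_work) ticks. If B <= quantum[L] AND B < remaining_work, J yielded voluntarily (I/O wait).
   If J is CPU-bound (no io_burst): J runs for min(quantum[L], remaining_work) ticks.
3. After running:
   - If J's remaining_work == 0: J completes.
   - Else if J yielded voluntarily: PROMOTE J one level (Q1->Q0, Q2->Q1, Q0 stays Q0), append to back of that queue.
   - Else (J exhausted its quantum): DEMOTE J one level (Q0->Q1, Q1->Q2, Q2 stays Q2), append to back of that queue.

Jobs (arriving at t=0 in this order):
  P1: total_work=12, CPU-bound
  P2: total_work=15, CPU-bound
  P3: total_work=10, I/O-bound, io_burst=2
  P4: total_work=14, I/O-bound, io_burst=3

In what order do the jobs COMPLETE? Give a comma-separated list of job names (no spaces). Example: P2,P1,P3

Answer: P3,P4,P1,P2

Derivation:
t=0-3: P1@Q0 runs 3, rem=9, quantum used, demote→Q1. Q0=[P2,P3,P4] Q1=[P1] Q2=[]
t=3-6: P2@Q0 runs 3, rem=12, quantum used, demote→Q1. Q0=[P3,P4] Q1=[P1,P2] Q2=[]
t=6-8: P3@Q0 runs 2, rem=8, I/O yield, promote→Q0. Q0=[P4,P3] Q1=[P1,P2] Q2=[]
t=8-11: P4@Q0 runs 3, rem=11, I/O yield, promote→Q0. Q0=[P3,P4] Q1=[P1,P2] Q2=[]
t=11-13: P3@Q0 runs 2, rem=6, I/O yield, promote→Q0. Q0=[P4,P3] Q1=[P1,P2] Q2=[]
t=13-16: P4@Q0 runs 3, rem=8, I/O yield, promote→Q0. Q0=[P3,P4] Q1=[P1,P2] Q2=[]
t=16-18: P3@Q0 runs 2, rem=4, I/O yield, promote→Q0. Q0=[P4,P3] Q1=[P1,P2] Q2=[]
t=18-21: P4@Q0 runs 3, rem=5, I/O yield, promote→Q0. Q0=[P3,P4] Q1=[P1,P2] Q2=[]
t=21-23: P3@Q0 runs 2, rem=2, I/O yield, promote→Q0. Q0=[P4,P3] Q1=[P1,P2] Q2=[]
t=23-26: P4@Q0 runs 3, rem=2, I/O yield, promote→Q0. Q0=[P3,P4] Q1=[P1,P2] Q2=[]
t=26-28: P3@Q0 runs 2, rem=0, completes. Q0=[P4] Q1=[P1,P2] Q2=[]
t=28-30: P4@Q0 runs 2, rem=0, completes. Q0=[] Q1=[P1,P2] Q2=[]
t=30-36: P1@Q1 runs 6, rem=3, quantum used, demote→Q2. Q0=[] Q1=[P2] Q2=[P1]
t=36-42: P2@Q1 runs 6, rem=6, quantum used, demote→Q2. Q0=[] Q1=[] Q2=[P1,P2]
t=42-45: P1@Q2 runs 3, rem=0, completes. Q0=[] Q1=[] Q2=[P2]
t=45-51: P2@Q2 runs 6, rem=0, completes. Q0=[] Q1=[] Q2=[]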